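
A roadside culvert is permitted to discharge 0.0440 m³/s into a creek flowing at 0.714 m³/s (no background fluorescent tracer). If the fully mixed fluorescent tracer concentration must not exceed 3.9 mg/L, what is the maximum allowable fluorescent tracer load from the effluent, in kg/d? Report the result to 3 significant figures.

255 kg/d

Mass balance at the limit: 0.7140·0 + 0.04400·Cₑ = 0.7580·3.9 → Cₑ = 67.19 mg/L.
Load = 0.04400 m³/s × 67.19 g/m³ × 86 400 s/d = 255.4 kg/d.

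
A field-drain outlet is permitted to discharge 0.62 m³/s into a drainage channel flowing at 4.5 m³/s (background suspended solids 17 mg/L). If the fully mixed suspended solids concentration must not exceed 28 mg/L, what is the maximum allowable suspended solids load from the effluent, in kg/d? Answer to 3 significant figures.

Mass balance at the limit: 4.500·17.00 + 0.6200·Cₑ = 5.120·28 → Cₑ = 107.8 mg/L.
Load = 0.6200 m³/s × 107.8 g/m³ × 86 400 s/d = 5777 kg/d.

5780 kg/d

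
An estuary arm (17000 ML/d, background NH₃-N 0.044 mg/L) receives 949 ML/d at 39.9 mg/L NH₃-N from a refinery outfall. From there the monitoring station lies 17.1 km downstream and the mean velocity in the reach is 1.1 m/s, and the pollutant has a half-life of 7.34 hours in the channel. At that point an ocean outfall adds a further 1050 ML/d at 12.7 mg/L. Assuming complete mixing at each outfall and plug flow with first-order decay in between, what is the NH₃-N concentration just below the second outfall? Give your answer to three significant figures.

2.05 mg/L

Flow-weighted average: C = (17000·0.04400 + 949.0·39.90) / 17950 = 38610/17950 = 2.151 mg/L; combined flow 17950 ML/d.
Travel time t = 17.1·1000 / 1.1 = 15550 s = 4.318 h.
Half-life 7.34 h → k = ln 2 / 7.34 = 0.09443 h⁻¹ = 2.266 d⁻¹.
After decay, C = 2.151 × e^(−kt) = 2.151 × 0.6651 = 1.431 mg/L.
Second outfall: C = (17950·1.431 + 1050·12.70)/19000 = 2.054 mg/L.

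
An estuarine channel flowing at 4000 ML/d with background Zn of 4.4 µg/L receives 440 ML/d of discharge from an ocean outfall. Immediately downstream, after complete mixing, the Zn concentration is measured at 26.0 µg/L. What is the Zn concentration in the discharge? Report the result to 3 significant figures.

Mass balance: 4000·4.400 + 440.0·Cₑ = 4440·26.00
→ Cₑ = (4440·26.00 − 4000·4.400) / 440.0 = 222.4 µg/L.

222 µg/L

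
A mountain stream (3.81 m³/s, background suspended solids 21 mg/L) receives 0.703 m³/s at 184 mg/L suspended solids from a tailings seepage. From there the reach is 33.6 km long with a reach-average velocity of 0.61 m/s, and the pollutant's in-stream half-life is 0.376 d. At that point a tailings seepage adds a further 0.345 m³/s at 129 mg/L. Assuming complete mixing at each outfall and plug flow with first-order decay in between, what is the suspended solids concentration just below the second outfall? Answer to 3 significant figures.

22.5 mg/L

Mass balance: C = (3.810·21.00 + 0.7030·184.0) / 4.513 = 209.4/4.513 = 46.39 mg/L; combined flow 4.513 m³/s.
Travel time t = 33.6·1000 / 0.61 = 55080 s = 15.30 h.
Half-life 0.376 d → k = ln 2 / 0.376 = 1.843 d⁻¹.
After decay, C = 46.39 × e^(−kt) = 46.39 × 0.3087 = 14.32 mg/L.
Second outfall: C = (4.513·14.32 + 0.3450·129.0)/4.858 = 22.47 mg/L.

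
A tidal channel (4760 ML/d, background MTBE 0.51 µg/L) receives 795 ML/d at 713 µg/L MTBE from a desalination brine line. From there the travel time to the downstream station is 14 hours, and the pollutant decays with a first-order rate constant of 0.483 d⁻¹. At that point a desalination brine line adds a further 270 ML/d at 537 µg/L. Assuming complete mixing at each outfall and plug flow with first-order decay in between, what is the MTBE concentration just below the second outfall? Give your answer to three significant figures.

98.6 µg/L

Flow-weighted average: C = (4760·0.5100 + 795.0·713.0) / 5555 = 569300/5555 = 102.5 µg/L; combined flow 5555 ML/d.
Decay over the reach: 102.5·exp(−kt) = 102.5·0.7545 = 77.32 µg/L.
Second outfall: C = (5555·77.32 + 270.0·537.0)/5825 = 98.62 µg/L.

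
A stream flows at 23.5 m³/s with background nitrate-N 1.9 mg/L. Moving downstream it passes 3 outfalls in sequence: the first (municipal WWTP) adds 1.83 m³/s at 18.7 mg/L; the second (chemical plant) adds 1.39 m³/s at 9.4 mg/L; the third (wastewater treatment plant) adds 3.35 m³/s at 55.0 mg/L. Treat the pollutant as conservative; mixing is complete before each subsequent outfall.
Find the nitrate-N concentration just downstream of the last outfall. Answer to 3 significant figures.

9.18 mg/L

Below outfall 1: Q → 25.33 m³/s, C = (23.50·1.900 + 1.830·18.70)/25.33 = 3.114 mg/L.
Below outfall 2: Q → 26.72 m³/s, C = (25.33·3.114 + 1.390·9.400)/26.72 = 3.441 mg/L.
Below outfall 3: Q → 30.07 m³/s, C = (26.72·3.441 + 3.350·55.00)/30.07 = 9.185 mg/L.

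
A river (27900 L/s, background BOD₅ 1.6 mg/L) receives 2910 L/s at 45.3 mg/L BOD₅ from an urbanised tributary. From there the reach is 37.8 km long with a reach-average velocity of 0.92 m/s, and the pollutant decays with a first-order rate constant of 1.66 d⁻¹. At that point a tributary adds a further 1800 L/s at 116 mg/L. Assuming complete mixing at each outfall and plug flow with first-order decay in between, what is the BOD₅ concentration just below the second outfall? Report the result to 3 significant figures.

Mass balance: C = (27900·1.600 + 2910·45.30) / 30810 = 176500/30810 = 5.727 mg/L; combined flow 30810 L/s.
Travel time t = 37.8·1000 / 0.92 = 41090 s = 11.41 h.
Decay over the reach: 5.727·exp(−kt) = 5.727·0.4541 = 2.601 mg/L.
At the second outfall, C = (30810·2.601 + 1800·116.0) / (30810 + 1800) = 8.860 mg/L.

8.86 mg/L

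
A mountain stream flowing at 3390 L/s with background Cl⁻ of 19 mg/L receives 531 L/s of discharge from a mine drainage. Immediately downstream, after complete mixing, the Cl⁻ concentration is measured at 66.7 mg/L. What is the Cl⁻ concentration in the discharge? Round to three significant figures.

371 mg/L

Mass balance: 3390·19.00 + 531.0·Cₑ = 3921·66.70
→ Cₑ = (3921·66.70 − 3390·19.00) / 531.0 = 371.2 mg/L.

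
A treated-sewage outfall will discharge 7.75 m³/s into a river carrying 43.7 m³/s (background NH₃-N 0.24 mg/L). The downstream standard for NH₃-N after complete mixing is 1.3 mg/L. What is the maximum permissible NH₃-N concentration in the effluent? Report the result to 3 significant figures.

7.28 mg/L

At the limit, (Qr·Cr + Qe·Cₑ)/(Qr + Qe) = 1.3:
Cₑ = (51.45·1.3 − 43.70·0.2400) / 7.750 = 7.277 mg/L.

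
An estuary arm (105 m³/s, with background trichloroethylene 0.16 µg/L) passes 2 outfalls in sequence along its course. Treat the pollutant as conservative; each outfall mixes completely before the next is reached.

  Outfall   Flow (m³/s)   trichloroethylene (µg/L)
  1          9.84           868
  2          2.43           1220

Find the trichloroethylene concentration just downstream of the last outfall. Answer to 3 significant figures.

98.3 µg/L

Below outfall 1: Q → 114.8 m³/s, C = (105.0·0.1600 + 9.840·868.0)/114.8 = 74.52 µg/L.
Below outfall 2: Q → 117.3 m³/s, C = (114.8·74.52 + 2.430·1220)/117.3 = 98.26 µg/L.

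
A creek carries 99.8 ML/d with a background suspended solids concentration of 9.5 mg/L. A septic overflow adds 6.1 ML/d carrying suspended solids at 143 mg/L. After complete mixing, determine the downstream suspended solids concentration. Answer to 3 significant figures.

After mixing, C = (99.80·9.500 + 6.100·143.0) / 105.9 = 1820/105.9 = 17.19 mg/L.

17.2 mg/L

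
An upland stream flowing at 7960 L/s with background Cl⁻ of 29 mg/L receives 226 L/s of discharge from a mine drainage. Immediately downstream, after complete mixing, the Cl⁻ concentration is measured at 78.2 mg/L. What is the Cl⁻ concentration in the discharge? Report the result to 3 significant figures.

Mass balance: 7960·29.00 + 226.0·Cₑ = 8186·78.20
→ Cₑ = (8186·78.20 − 7960·29.00) / 226.0 = 1811 mg/L.

1810 mg/L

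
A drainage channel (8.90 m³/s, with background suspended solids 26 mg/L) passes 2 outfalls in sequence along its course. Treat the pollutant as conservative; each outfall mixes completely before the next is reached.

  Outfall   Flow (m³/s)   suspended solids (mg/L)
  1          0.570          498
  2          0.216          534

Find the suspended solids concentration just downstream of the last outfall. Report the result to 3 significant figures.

65.1 mg/L

After outfall 1: Q = 8.900 + 0.5700 = 9.470 m³/s; C = (8.900·26.00 + 0.5700·498.0)/9.470 = 54.41 mg/L.
After outfall 2: Q = 9.470 + 0.2160 = 9.686 m³/s; C = (9.470·54.41 + 0.2160·534.0)/9.686 = 65.10 mg/L.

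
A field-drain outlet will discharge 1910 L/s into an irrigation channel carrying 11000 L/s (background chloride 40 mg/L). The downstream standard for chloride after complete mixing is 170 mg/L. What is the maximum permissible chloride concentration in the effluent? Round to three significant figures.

At the limit, (Qr·Cr + Qe·Cₑ)/(Qr + Qe) = 170:
Cₑ = (12910·170 − 11000·40.00) / 1910 = 918.7 mg/L.

919 mg/L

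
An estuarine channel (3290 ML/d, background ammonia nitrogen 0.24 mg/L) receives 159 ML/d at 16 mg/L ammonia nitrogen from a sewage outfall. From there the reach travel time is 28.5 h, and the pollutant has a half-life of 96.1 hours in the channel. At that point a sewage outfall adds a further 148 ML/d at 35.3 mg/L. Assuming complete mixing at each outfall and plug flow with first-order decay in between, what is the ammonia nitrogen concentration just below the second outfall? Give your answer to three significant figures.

2.21 mg/L

Conservation of mass: C = (3290·0.2400 + 159.0·16.00) / 3449 = 3334/3449 = 0.9665 mg/L; combined flow 3449 ML/d.
Half-life 96.1 h → k = ln 2 / 96.1 = 0.007213 h⁻¹ = 0.1731 d⁻¹.
Decay over the reach: 0.9665·exp(−kt) = 0.9665·0.8142 = 0.7869 mg/L.
Second outfall: C = (3449·0.7869 + 148.0·35.30)/3597 = 2.207 mg/L.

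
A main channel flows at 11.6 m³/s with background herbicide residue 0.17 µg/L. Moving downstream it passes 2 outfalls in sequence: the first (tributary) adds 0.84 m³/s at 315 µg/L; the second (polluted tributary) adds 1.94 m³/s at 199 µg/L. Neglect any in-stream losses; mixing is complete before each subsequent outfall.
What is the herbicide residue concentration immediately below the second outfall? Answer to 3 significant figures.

After outfall 1: Q = 11.60 + 0.8400 = 12.44 m³/s; C = (11.60·0.1700 + 0.8400·315.0)/12.44 = 21.43 µg/L.
After outfall 2: Q = 12.44 + 1.940 = 14.38 m³/s; C = (12.44·21.43 + 1.940·199.0)/14.38 = 45.38 µg/L.

45.4 µg/L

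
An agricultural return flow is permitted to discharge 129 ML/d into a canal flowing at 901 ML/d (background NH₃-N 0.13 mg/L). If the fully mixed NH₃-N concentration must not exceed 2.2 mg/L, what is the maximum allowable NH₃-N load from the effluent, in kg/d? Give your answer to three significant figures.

2150 kg/d

Mass balance at the limit: 901.0·0.1300 + 129.0·Cₑ = 1030·2.2 → Cₑ = 16.66 mg/L.
129.0 ML/d = 1.493 m³/s. Load = 1.493 m³/s × 16.66 g/m³ × 86 400 s/d = 2149 kg/d.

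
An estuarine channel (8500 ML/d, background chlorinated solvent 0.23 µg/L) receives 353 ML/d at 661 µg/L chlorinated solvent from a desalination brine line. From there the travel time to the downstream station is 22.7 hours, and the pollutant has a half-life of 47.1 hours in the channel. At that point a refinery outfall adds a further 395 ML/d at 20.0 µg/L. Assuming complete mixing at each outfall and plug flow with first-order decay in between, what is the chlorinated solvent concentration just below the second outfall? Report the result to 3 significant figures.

19.1 µg/L

Flow-weighted average: C = (8500·0.2300 + 353.0·661.0) / 8853 = 235300/8853 = 26.58 µg/L; combined flow 8853 ML/d.
Half-life 47.1 h → k = ln 2 / 47.1 = 0.01472 h⁻¹ = 0.3532 d⁻¹.
Decay over the reach: 26.58·exp(−kt) = 26.58·0.7160 = 19.03 µg/L.
At the second outfall, C = (8853·19.03 + 395.0·20.00) / (8853 + 395.0) = 19.07 µg/L.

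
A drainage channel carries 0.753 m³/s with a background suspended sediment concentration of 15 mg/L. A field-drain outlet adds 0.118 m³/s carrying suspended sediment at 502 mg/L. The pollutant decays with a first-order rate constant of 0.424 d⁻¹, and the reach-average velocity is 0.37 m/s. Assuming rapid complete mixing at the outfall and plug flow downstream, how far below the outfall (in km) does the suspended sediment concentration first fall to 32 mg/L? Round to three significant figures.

70.0 km

Mixed concentration C = ΣQC/ΣQ = (0.7530·15.00 + 0.1180·502.0) / 0.8710 = 70.53/0.8710 = 80.98 mg/L.
Set 80.98·exp(−k·t) = 32 → t = ln(80.98/32)/k = 189200 s = 52.55 h.
Distance = v·t = 0.37·189200 = 70000 m = 70.00 km.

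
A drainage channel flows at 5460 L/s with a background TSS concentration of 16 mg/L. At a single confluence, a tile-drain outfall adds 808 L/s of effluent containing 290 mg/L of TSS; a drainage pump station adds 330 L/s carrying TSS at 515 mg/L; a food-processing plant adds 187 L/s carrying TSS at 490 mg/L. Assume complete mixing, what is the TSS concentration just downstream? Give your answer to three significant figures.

Flow-weighted average: C = (5460·16.00 + 808.0·290.0 + 330.0·515.0 + 187.0·490.0) / 6785 = 583300/6785 = 85.96 mg/L.

86.0 mg/L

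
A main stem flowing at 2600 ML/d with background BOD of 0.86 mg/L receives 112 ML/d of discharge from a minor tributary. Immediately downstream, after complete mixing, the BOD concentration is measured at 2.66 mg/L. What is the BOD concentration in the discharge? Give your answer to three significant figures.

Mass balance: 2600·0.8600 + 112.0·Cₑ = 2712·2.660
→ Cₑ = (2712·2.660 − 2600·0.8600) / 112.0 = 44.45 mg/L.

44.4 mg/L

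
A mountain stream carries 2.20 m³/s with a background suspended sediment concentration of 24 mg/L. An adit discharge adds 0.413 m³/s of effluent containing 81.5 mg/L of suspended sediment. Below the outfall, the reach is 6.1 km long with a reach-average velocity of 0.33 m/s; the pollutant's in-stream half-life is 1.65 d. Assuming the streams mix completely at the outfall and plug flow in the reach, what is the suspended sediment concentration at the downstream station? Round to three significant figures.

30.2 mg/L

Conservation of mass: C = (2.200·24.00 + 0.4130·81.50) / 2.613 = 86.46/2.613 = 33.09 mg/L.
Travel time t = 6.1·1000 / 0.33 = 18480 s = 5.135 h.
Half-life 1.65 d → k = ln 2 / 1.65 = 0.4201 d⁻¹.
After decay, C = 33.09 × e^(−kt) = 33.09 × 0.9140 = 30.24 mg/L.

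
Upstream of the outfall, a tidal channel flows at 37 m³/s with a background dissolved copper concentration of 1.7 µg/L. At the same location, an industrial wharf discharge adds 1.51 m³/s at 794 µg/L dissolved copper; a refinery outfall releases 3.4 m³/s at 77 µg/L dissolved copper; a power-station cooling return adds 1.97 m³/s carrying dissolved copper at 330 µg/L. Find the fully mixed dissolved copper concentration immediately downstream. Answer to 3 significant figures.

49.5 µg/L

Conservation of mass: C = (37.00·1.700 + 1.510·794.0 + 3.400·77.00 + 1.970·330.0) / 43.88 = 2174/43.88 = 49.54 µg/L.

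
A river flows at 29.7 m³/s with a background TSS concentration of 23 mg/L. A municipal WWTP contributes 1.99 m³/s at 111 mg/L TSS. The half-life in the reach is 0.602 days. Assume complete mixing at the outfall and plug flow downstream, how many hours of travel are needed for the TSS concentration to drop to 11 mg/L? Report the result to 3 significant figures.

19.9 h

Mixed concentration C = ΣQC/ΣQ = (29.70·23.00 + 1.990·111.0) / 31.69 = 904.0/31.69 = 28.53 mg/L.
Half-life 0.602 d → k = ln 2 / 0.602 = 1.151 d⁻¹.
28.53·exp(−k·t) = 11 → t = ln(28.53/11)/k = 71510 s = 19.86 h.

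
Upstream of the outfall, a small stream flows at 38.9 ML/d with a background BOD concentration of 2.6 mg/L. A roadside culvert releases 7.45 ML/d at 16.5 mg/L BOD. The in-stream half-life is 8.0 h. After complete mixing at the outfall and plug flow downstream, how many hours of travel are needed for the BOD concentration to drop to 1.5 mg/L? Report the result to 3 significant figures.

13.5 h

Flow-weighted average: C = (38.90·2.600 + 7.450·16.50) / 46.35 = 224.1/46.35 = 4.834 mg/L.
Half-life 8.0 h → k = ln 2 / 8.0 = 0.08664 h⁻¹ = 2.079 d⁻¹.
4.834·exp(−k·t) = 1.5 → t = ln(4.834/1.5)/k = 48620 s = 13.51 h.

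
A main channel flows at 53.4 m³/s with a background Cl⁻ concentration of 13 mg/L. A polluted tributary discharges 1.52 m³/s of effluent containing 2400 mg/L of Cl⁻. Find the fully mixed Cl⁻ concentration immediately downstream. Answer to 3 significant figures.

79.1 mg/L

Mixed concentration C = ΣQC/ΣQ = (53.40·13.00 + 1.520·2400) / 54.92 = 4342/54.92 = 79.06 mg/L.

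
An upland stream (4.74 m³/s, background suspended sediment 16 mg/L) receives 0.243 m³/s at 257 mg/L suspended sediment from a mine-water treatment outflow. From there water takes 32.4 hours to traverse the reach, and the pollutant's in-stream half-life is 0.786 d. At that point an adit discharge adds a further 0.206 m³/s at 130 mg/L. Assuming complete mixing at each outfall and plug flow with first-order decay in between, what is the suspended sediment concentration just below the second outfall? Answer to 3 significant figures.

13.3 mg/L

Mixed concentration C = ΣQC/ΣQ = (4.740·16.00 + 0.2430·257.0) / 4.983 = 138.3/4.983 = 27.75 mg/L; combined flow 4.983 m³/s.
Half-life 0.786 d → k = ln 2 / 0.786 = 0.8819 d⁻¹.
After decay, C = 27.75 × e^(−kt) = 27.75 × 0.3041 = 8.439 mg/L.
Second outfall: C = (4.983·8.439 + 0.2060·130.0)/5.189 = 13.26 mg/L.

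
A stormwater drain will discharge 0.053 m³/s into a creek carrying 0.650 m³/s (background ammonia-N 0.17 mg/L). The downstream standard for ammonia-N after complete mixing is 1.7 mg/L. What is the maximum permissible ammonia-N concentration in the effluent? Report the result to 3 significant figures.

20.5 mg/L

At the limit, (Qr·Cr + Qe·Cₑ)/(Qr + Qe) = 1.7:
Cₑ = (0.7030·1.7 − 0.6500·0.1700) / 0.05300 = 20.46 mg/L.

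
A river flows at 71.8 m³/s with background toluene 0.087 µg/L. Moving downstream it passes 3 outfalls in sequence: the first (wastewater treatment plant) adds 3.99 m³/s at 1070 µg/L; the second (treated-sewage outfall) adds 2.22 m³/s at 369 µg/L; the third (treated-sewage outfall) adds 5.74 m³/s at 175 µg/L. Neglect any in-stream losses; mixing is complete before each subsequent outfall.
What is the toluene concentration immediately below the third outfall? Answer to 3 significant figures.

After outfall 1: Q = 71.80 + 3.990 = 75.79 m³/s; C = (71.80·0.08700 + 3.990·1070)/75.79 = 56.41 µg/L.
After outfall 2: Q = 75.79 + 2.220 = 78.01 m³/s; C = (75.79·56.41 + 2.220·369.0)/78.01 = 65.31 µg/L.
After outfall 3: Q = 78.01 + 5.740 = 83.75 m³/s; C = (78.01·65.31 + 5.740·175.0)/83.75 = 72.83 µg/L.

72.8 µg/L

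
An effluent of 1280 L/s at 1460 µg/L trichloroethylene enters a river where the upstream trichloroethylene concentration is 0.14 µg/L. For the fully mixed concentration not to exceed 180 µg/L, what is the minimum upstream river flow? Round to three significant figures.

9110 L/s

Set C_mix = 180: (Q·0.1400 + 1280·1460) / (Q + 1280) = 180
→ Q = 1280·(1460 − 180)/(180 − 0.1400) = 9109 L/s.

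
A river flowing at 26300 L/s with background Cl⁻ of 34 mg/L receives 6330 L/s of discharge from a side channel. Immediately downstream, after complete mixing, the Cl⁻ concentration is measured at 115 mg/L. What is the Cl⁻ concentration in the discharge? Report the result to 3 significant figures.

452 mg/L

Mass balance: 26300·34.00 + 6330·Cₑ = 32630·115.0
→ Cₑ = (32630·115.0 − 26300·34.00) / 6330 = 451.5 mg/L.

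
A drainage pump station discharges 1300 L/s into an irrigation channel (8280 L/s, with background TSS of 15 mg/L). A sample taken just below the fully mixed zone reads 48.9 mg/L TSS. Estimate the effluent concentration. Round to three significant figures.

265 mg/L

Mass balance: 8280·15.00 + 1300·Cₑ = 9580·48.90
→ Cₑ = (9580·48.90 − 8280·15.00) / 1300 = 264.8 mg/L.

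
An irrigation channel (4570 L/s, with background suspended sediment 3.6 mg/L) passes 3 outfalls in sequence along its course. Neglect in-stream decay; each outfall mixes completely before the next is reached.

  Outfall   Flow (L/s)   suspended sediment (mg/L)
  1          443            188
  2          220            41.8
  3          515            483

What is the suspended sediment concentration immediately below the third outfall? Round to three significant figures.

After outfall 1: Q = 4570 + 443.0 = 5013 L/s; C = (4570·3.600 + 443.0·188.0)/5013 = 19.90 mg/L.
After outfall 2: Q = 5013 + 220.0 = 5233 L/s; C = (5013·19.90 + 220.0·41.80)/5233 = 20.82 mg/L.
After outfall 3: Q = 5233 + 515.0 = 5748 L/s; C = (5233·20.82 + 515.0·483.0)/5748 = 62.23 mg/L.

62.2 mg/L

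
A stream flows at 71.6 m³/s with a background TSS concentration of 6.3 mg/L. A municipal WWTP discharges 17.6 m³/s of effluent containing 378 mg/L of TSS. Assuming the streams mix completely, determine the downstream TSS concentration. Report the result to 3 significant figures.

Flow-weighted average: C = (71.60·6.300 + 17.60·378.0) / 89.20 = 7104/89.20 = 79.64 mg/L.

79.6 mg/L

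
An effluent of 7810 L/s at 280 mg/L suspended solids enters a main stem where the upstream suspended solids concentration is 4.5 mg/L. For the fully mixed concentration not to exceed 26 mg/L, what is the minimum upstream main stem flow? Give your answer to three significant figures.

92300 L/s

Set C_mix = 26: (Q·4.500 + 7810·280.0) / (Q + 7810) = 26
→ Q = 7810·(280.0 − 26)/(26 − 4.500) = 92270 L/s.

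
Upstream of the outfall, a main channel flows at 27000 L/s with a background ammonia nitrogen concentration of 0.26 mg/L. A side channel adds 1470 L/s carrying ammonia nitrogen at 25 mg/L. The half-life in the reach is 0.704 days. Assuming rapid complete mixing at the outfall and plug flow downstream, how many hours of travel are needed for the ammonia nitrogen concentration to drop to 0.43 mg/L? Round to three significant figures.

31.1 h

Mass balance: C = (27000·0.2600 + 1470·25.00) / 28470 = 43770/28470 = 1.537 mg/L.
Half-life 0.704 d → k = ln 2 / 0.704 = 0.9846 d⁻¹.
1.537·exp(−k·t) = 0.43 → t = ln(1.537/0.43)/k = 111800 s = 31.06 h.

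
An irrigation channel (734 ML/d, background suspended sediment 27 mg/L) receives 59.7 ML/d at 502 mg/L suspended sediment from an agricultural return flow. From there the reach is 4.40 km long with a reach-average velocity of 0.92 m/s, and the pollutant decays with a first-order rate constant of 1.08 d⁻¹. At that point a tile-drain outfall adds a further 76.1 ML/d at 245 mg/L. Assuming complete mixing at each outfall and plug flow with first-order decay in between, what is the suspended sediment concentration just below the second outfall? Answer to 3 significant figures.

75.4 mg/L

Conservation of mass: C = (734.0·27.00 + 59.70·502.0) / 793.7 = 49790/793.7 = 62.73 mg/L; combined flow 793.7 ML/d.
Travel time t = 4.40·1000 / 0.92 = 4783 s = 1.329 h.
First-order decay: C = 62.73·exp(−k·t) = 62.73·0.9420 = 59.09 mg/L.
At the second outfall, C = (793.7·59.09 + 76.10·245.0) / (793.7 + 76.10) = 75.35 mg/L.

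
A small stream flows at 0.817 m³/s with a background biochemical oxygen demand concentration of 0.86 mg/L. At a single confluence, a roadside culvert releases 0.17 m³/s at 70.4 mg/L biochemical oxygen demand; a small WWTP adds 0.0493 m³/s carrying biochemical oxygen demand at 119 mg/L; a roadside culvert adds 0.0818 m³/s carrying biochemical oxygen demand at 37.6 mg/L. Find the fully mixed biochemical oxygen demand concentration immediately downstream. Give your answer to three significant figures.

19.3 mg/L

Conservation of mass: C = (0.8170·0.8600 + 0.1700·70.40 + 0.04930·119.0 + 0.08180·37.60) / 1.118 = 21.61/1.118 = 19.33 mg/L.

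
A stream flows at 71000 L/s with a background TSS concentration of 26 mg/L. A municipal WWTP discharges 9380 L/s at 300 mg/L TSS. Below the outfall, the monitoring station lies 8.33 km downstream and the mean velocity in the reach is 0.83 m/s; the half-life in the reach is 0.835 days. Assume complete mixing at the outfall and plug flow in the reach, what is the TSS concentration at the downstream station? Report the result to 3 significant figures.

Conservation of mass: C = (71000·26.00 + 9380·300.0) / 80380 = 4660000/80380 = 57.97 mg/L.
Travel time t = 8.33·1000 / 0.83 = 10040 s = 2.788 h.
Half-life 0.835 d → k = ln 2 / 0.835 = 0.8301 d⁻¹.
Applying C = C₀e^(−kt): 57.97 × 0.9081 = 52.65 mg/L.

52.6 mg/L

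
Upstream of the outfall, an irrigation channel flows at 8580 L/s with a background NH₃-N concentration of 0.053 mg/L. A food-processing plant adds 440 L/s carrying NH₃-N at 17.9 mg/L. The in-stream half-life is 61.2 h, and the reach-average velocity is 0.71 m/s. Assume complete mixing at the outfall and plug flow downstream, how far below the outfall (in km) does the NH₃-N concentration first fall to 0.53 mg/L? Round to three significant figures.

Flow-weighted average: C = (8580·0.05300 + 440.0·17.90) / 9020 = 8331/9020 = 0.9236 mg/L.
Half-life 61.2 h → k = ln 2 / 61.2 = 0.01133 h⁻¹ = 0.2718 d⁻¹.
Set 0.9236·exp(−k·t) = 0.53 → t = ln(0.9236/0.53)/k = 176500 s = 49.04 h.
Distance = v·t = 0.71·176500 = 125300 m = 125.3 km.

125 km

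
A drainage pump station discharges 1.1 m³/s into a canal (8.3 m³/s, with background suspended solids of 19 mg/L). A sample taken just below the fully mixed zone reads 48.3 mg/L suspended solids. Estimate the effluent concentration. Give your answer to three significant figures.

Mass balance: 8.300·19.00 + 1.100·Cₑ = 9.400·48.30
→ Cₑ = (9.400·48.30 − 8.300·19.00) / 1.100 = 269.4 mg/L.

269 mg/L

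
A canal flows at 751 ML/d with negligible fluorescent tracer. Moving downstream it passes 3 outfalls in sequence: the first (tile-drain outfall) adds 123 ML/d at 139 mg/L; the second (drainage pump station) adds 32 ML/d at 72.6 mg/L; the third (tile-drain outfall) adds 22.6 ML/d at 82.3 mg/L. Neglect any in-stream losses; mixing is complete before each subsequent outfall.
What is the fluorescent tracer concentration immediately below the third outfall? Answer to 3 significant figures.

Below outfall 1: Q → 874.0 ML/d, C = (751.0·0 + 123.0·139.0)/874.0 = 19.56 mg/L.
Below outfall 2: Q → 906.0 ML/d, C = (874.0·19.56 + 32.00·72.60)/906.0 = 21.44 mg/L.
Below outfall 3: Q → 928.6 ML/d, C = (906.0·21.44 + 22.60·82.30)/928.6 = 22.92 mg/L.

22.9 mg/L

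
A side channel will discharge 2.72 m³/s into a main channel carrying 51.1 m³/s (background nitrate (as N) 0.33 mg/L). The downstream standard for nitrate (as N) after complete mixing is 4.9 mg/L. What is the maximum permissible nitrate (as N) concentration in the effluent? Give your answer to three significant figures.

90.8 mg/L

At the limit, (Qr·Cr + Qe·Cₑ)/(Qr + Qe) = 4.9:
Cₑ = (53.82·4.9 − 51.10·0.3300) / 2.720 = 90.76 mg/L.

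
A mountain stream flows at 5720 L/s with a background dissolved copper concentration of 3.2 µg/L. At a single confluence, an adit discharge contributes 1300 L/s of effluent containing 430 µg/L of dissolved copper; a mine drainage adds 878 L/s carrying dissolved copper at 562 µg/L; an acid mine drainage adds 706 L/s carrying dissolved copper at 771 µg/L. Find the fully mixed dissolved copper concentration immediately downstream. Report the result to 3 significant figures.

Conservation of mass: C = (5720·3.200 + 1300·430.0 + 878.0·562.0 + 706.0·771.0) / 8604 = 1615000/8604 = 187.7 µg/L.

188 µg/L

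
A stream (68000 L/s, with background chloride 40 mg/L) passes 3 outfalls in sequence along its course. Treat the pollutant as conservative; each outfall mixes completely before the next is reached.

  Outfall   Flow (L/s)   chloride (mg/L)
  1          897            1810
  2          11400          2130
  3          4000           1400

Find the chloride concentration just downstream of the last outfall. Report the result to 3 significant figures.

406 mg/L

Below outfall 1: Q → 68900 L/s, C = (68000·40.00 + 897.0·1810)/68900 = 63.04 mg/L.
Below outfall 2: Q → 80300 L/s, C = (68900·63.04 + 11400·2130)/80300 = 356.5 mg/L.
Below outfall 3: Q → 84300 L/s, C = (80300·356.5 + 4000·1400)/84300 = 406.0 mg/L.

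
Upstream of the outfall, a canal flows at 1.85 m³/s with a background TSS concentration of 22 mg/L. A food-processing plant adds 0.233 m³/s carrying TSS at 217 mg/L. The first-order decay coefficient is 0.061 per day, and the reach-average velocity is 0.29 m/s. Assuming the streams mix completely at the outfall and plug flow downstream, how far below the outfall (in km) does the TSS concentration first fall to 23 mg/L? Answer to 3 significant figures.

265 km

Conservation of mass: C = (1.850·22.00 + 0.2330·217.0) / 2.083 = 91.26/2.083 = 43.81 mg/L.
Set 43.81·exp(−k·t) = 23 → t = ln(43.81/23)/k = 912800 s = 253.5 h.
Distance = v·t = 0.29·912800 = 264700 m = 264.7 km.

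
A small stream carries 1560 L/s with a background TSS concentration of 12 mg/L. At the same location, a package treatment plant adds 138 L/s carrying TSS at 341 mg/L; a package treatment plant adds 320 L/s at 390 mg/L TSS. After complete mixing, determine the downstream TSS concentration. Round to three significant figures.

94.4 mg/L

Mixed concentration C = ΣQC/ΣQ = (1560·12.00 + 138.0·341.0 + 320.0·390.0) / 2018 = 190600/2018 = 94.44 mg/L.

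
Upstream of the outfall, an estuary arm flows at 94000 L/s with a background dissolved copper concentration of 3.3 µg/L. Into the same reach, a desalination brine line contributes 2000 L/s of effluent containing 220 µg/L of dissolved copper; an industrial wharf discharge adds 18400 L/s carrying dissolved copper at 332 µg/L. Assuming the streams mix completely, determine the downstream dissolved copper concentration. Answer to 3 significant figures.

After mixing, C = (94000·3.300 + 2000·220.0 + 18400·332.0) / 114400 = 6859000/114400 = 59.96 µg/L.

60.0 µg/L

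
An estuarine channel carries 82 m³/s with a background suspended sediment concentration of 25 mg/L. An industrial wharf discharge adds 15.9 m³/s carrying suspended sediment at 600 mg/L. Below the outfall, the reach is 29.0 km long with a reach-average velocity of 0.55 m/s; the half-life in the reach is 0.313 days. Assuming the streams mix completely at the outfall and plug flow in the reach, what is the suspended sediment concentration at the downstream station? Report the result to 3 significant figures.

Conservation of mass: C = (82.00·25.00 + 15.90·600.0) / 97.90 = 11590/97.90 = 118.4 mg/L.
Travel time t = 29.0·1000 / 0.55 = 52730 s = 14.65 h.
Half-life 0.313 d → k = ln 2 / 0.313 = 2.215 d⁻¹.
After decay, C = 118.4 × e^(−kt) = 118.4 × 0.2589 = 30.65 mg/L.

30.6 mg/L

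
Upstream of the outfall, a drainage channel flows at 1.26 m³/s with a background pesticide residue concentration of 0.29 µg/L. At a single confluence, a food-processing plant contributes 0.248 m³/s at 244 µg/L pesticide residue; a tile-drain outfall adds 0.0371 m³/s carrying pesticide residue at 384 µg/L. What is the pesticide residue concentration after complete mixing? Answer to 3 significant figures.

Mixed concentration C = ΣQC/ΣQ = (1.260·0.2900 + 0.2480·244.0 + 0.03710·384.0) / 1.545 = 75.12/1.545 = 48.62 µg/L.

48.6 µg/L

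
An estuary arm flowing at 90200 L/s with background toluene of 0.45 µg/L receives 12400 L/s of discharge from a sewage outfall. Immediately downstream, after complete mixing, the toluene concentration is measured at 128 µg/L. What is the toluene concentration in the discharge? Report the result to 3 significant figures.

Mass balance: 90200·0.4500 + 12400·Cₑ = 102600·128.0
→ Cₑ = (102600·128.0 − 90200·0.4500) / 12400 = 1056 µg/L.

1060 µg/L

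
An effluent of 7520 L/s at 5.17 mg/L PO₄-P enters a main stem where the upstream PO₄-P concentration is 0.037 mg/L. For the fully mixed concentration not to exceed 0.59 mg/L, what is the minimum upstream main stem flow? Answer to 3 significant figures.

Set C_mix = 0.59: (Q·0.03700 + 7520·5.170) / (Q + 7520) = 0.59
→ Q = 7520·(5.170 − 0.59)/(0.59 − 0.03700) = 62280 L/s.

62300 L/s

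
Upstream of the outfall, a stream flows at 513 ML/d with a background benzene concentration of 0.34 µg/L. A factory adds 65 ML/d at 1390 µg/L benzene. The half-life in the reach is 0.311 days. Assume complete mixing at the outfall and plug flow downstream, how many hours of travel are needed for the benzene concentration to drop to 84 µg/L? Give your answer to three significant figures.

Mixed concentration C = ΣQC/ΣQ = (513.0·0.3400 + 65.00·1390) / 578.0 = 90520/578.0 = 156.6 µg/L.
Half-life 0.311 d → k = ln 2 / 0.311 = 2.229 d⁻¹.
156.6·exp(−k·t) = 84 → t = ln(156.6/84)/k = 24150 s = 6.708 h.

6.71 h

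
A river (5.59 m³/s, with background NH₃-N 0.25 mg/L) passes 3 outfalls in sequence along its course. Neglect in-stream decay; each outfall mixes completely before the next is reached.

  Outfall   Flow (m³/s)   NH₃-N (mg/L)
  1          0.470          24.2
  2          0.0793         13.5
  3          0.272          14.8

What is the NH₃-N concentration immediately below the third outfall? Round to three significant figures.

2.79 mg/L

Below outfall 1: Q → 6.060 m³/s, C = (5.590·0.2500 + 0.4700·24.20)/6.060 = 2.108 mg/L.
Below outfall 2: Q → 6.139 m³/s, C = (6.060·2.108 + 0.07930·13.50)/6.139 = 2.255 mg/L.
Below outfall 3: Q → 6.411 m³/s, C = (6.139·2.255 + 0.2720·14.80)/6.411 = 2.787 mg/L.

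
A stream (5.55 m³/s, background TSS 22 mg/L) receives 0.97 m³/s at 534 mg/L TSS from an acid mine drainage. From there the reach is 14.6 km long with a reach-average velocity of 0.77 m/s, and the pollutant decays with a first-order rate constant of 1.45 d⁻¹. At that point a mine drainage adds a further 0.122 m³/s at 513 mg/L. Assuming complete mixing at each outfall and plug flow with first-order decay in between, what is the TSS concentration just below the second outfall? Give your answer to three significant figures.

79.5 mg/L

Mass balance: C = (5.550·22.00 + 0.9700·534.0) / 6.520 = 640.1/6.520 = 98.17 mg/L; combined flow 6.520 m³/s.
Travel time t = 14.6·1000 / 0.77 = 18960 s = 5.267 h.
First-order decay: C = 98.17·exp(−k·t) = 98.17·0.7274 = 71.41 mg/L.
At the second outfall, C = (6.520·71.41 + 0.1220·513.0) / (6.520 + 0.1220) = 79.53 mg/L.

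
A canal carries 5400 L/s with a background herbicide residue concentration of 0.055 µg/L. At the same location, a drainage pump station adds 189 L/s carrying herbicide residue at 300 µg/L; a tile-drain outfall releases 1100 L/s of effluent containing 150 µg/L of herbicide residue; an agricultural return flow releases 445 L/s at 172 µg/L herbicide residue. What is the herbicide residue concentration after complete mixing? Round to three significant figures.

Conservation of mass: C = (5400·0.05500 + 189.0·300.0 + 1100·150.0 + 445.0·172.0) / 7134 = 298500/7134 = 41.85 µg/L.

41.8 µg/L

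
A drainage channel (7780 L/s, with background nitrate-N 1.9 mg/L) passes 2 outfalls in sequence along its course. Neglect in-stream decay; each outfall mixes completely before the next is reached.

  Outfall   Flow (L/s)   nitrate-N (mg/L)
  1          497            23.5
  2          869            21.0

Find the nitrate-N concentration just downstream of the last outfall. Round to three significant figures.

4.89 mg/L

After outfall 1: Q = 7780 + 497.0 = 8277 L/s; C = (7780·1.900 + 497.0·23.50)/8277 = 3.197 mg/L.
After outfall 2: Q = 8277 + 869.0 = 9146 L/s; C = (8277·3.197 + 869.0·21.00)/9146 = 4.889 mg/L.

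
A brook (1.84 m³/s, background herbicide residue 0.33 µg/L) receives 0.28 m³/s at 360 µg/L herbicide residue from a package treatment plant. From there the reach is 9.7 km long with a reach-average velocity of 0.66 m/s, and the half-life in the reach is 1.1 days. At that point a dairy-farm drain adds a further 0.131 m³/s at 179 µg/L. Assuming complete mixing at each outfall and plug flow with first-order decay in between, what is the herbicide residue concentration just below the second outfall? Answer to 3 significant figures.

50.9 µg/L

After mixing, C = (1.840·0.3300 + 0.2800·360.0) / 2.120 = 101.4/2.120 = 47.83 µg/L; combined flow 2.120 m³/s.
Travel time t = 9.7·1000 / 0.66 = 14700 s = 4.082 h.
Half-life 1.1 d → k = ln 2 / 1.1 = 0.6301 d⁻¹.
Decay over the reach: 47.83·exp(−kt) = 47.83·0.8984 = 42.97 µg/L.
Second outfall: C = (2.120·42.97 + 0.1310·179.0)/2.251 = 50.89 µg/L.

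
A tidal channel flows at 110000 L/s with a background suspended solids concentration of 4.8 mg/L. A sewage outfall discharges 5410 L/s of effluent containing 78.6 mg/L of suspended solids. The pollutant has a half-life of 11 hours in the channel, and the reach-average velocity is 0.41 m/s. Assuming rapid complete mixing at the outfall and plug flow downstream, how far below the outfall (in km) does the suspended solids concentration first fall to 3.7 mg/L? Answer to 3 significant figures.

Conservation of mass: C = (110000·4.800 + 5410·78.60) / 115400 = 953200/115400 = 8.259 mg/L.
Half-life 11 h → k = ln 2 / 11 = 0.06301 h⁻¹ = 1.512 d⁻¹.
Set 8.259·exp(−k·t) = 3.7 → t = ln(8.259/3.7)/k = 45880 s = 12.74 h.
Distance = v·t = 0.41·45880 = 18810 m = 18.81 km.

18.8 km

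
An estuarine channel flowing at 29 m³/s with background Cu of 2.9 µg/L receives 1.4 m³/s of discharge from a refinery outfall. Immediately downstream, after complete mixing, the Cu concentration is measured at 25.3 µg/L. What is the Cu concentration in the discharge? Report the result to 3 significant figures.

489 µg/L

Mass balance: 29.00·2.900 + 1.400·Cₑ = 30.40·25.30
→ Cₑ = (30.40·25.30 − 29.00·2.900) / 1.400 = 489.3 µg/L.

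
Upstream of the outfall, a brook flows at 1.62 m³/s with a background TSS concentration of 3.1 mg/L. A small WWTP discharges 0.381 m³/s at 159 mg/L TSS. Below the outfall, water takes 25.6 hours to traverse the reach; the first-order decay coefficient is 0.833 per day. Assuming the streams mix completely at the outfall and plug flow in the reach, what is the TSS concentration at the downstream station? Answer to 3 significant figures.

13.5 mg/L

After mixing, C = (1.620·3.100 + 0.3810·159.0) / 2.001 = 65.60/2.001 = 32.78 mg/L.
Decay over the reach: 32.78·exp(−kt) = 32.78·0.4113 = 13.48 mg/L.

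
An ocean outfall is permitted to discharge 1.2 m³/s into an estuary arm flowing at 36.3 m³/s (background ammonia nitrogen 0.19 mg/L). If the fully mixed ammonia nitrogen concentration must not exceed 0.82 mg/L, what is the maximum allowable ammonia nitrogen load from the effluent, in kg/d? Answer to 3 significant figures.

2060 kg/d

Mass balance at the limit: 36.30·0.1900 + 1.200·Cₑ = 37.50·0.82 → Cₑ = 19.88 mg/L.
Load = 1.200 m³/s × 19.88 g/m³ × 86 400 s/d = 2061 kg/d.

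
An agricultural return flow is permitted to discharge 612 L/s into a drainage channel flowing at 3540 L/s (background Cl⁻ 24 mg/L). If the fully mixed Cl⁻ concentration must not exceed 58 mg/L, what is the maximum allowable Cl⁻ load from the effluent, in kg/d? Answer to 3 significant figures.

Mass balance at the limit: 3540·24.00 + 612.0·Cₑ = 4152·58 → Cₑ = 254.7 mg/L.
612.0 L/s = 0.6120 m³/s. Load = 0.6120 m³/s × 254.7 g/m³ × 86 400 s/d = 13470 kg/d.

13500 kg/d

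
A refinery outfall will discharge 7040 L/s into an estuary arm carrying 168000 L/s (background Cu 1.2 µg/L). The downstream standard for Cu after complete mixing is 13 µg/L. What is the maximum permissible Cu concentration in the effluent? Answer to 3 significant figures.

At the limit, (Qr·Cr + Qe·Cₑ)/(Qr + Qe) = 13:
Cₑ = (175000·13 − 168000·1.200) / 7040 = 294.6 µg/L.

295 µg/L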